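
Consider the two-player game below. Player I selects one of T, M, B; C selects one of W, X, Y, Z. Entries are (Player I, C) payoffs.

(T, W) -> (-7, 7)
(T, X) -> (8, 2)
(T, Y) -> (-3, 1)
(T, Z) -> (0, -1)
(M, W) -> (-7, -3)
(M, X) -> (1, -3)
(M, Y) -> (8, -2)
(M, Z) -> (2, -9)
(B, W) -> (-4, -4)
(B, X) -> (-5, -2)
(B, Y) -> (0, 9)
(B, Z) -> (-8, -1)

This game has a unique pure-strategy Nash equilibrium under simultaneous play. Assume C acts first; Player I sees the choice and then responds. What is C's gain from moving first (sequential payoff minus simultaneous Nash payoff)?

Solve by backward induction (C leads).
- W: BR = B, leader payoff -4.
- X: BR = T, leader payoff 2.
- Y: BR = M, leader payoff -2.
- Z: BR = M, leader payoff -9.
Among -4, 2, -2, -9, the best is 2 at X. Subgame-perfect outcome: (T, X) with payoffs (8, 2).
For the simultaneous game, intersect best replies.
Player I's best replies: W→B; X→T; Y→M; Z→M.
C's best replies: T→W; M→Y; B→Y.
Only (M, Y) has each player best-responding; Nash payoffs (8, -2).
C's commitment gain: 2 − -2 = 4.

4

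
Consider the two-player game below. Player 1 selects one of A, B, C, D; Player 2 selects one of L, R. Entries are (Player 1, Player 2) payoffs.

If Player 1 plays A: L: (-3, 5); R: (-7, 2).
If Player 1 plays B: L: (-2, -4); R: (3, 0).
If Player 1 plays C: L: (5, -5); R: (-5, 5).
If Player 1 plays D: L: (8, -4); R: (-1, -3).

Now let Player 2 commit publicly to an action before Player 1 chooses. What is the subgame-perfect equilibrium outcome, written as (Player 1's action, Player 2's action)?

(B, R)

Work backward from Player 1's decision.
- L: BR = D, leader payoff -4.
- R: BR = B, leader payoff 0.
Among -4, 0, the best is 0 at R. Subgame-perfect outcome: (B, R) with payoffs (3, 0).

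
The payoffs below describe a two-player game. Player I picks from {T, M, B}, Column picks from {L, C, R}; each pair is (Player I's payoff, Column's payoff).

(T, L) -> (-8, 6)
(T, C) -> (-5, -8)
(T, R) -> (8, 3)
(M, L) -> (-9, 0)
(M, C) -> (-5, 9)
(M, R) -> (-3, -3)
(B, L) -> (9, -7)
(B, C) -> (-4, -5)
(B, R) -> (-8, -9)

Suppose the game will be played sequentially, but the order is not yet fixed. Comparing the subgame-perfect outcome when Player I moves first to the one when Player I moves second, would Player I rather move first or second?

second

If Player I leads: Column's best replies are T→L, M→C, B→C; Player I's induced payoffs -8, -5, -4; outcome (B, C), payoffs (-4, -5).
If Column leads: Player I's best replies are L→B, C→B, R→T; Column's induced payoffs -7, -5, 3; outcome (T, R), payoffs (8, 3).
Player I gets -4 moving first and 8 moving second, so Player I prefers to move second.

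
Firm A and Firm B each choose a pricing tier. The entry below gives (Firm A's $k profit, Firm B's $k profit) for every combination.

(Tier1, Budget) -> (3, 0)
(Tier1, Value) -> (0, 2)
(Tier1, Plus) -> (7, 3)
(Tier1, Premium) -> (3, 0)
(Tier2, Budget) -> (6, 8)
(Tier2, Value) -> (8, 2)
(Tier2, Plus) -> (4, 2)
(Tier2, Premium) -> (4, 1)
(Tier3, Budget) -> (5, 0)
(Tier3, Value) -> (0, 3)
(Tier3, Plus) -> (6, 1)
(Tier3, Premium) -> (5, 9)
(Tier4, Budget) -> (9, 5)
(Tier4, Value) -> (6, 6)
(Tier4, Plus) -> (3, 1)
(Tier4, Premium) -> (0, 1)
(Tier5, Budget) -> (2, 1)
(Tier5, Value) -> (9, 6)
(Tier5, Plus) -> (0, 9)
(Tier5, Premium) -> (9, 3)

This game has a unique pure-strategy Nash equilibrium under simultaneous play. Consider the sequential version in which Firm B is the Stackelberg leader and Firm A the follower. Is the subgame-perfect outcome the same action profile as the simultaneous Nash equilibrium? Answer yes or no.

Firm A best-responds to each possible Firm B move:
- Budget: BR = Tier4, leader payoff 5.
- Value: BR = Tier5, leader payoff 6.
- Plus: BR = Tier1, leader payoff 3.
- Premium: BR = Tier5, leader payoff 3.
Among 5, 6, 3, 3, the best is 6 at Value. Subgame-perfect outcome: (Tier5, Value) with payoffs (9, 6).
Under simultaneous play:
Firm A's best replies: Budget→Tier4; Value→Tier5; Plus→Tier1; Premium→Tier5.
Firm B's best replies: Tier1→Plus; Tier2→Budget; Tier3→Premium; Tier4→Value; Tier5→Plus.
Only (Tier1, Plus) has each player best-responding; Nash payoffs (7, 3).
Sequential outcome (Tier5, Value) differs from the Nash profile (Tier1, Plus).

no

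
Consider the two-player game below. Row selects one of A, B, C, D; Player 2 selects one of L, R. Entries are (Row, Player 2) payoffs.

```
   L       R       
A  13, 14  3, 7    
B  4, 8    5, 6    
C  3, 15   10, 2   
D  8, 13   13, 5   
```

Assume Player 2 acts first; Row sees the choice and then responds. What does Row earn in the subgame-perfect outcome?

13

Work backward from Row's decision.
- L: BR = A, leader payoff 14.
- R: BR = D, leader payoff 5.
Maximizing over 14, 5, Player 2 chooses L. Subgame-perfect outcome: (A, L) with payoffs (13, 14).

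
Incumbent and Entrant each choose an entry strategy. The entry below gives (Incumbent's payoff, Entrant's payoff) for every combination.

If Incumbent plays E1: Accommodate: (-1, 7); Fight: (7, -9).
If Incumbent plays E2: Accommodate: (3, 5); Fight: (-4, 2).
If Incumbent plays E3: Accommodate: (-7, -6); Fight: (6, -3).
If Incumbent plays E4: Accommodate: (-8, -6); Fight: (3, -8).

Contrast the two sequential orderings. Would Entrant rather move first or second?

If Incumbent leads: Entrant's best replies are E1→Accommodate, E2→Accommodate, E3→Fight, E4→Accommodate; Incumbent's induced payoffs -1, 3, 6, -8; outcome (E3, Fight), payoffs (6, -3).
If Entrant leads: Incumbent's best replies are Accommodate→E2, Fight→E1; Entrant's induced payoffs 5, -9; outcome (E2, Accommodate), payoffs (3, 5).
Entrant gets 5 moving first and -3 moving second, so Entrant prefers to move first.

first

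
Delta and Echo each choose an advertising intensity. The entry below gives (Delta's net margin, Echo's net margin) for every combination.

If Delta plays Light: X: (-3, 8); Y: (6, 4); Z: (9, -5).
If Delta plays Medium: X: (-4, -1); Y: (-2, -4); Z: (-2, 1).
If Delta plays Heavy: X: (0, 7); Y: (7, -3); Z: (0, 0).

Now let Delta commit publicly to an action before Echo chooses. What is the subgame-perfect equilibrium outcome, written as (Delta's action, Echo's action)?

(Heavy, X)

Backward induction with Delta moving first.
- Light → Echo plays X (best of 8, 4, -5); Delta gets -3.
- Medium → Echo plays Z (best of -1, -4, 1); Delta gets -2.
- Heavy → Echo plays X (best of 7, -3, 0); Delta gets 0.
Maximizing over -3, -2, 0, Delta chooses Heavy. Subgame-perfect outcome: (Heavy, X) with payoffs (0, 7).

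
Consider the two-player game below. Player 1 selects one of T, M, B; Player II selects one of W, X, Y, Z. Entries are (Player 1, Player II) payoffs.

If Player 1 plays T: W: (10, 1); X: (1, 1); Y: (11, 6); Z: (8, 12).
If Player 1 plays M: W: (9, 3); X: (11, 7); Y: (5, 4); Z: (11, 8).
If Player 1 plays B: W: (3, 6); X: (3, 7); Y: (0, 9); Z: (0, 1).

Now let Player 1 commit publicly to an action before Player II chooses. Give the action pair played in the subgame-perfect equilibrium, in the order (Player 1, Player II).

(M, Z)

Player II best-responds to each possible Player 1 move:
- T: BR = Z, leader payoff 8.
- M: BR = Z, leader payoff 11.
- B: BR = Y, leader payoff 0.
Among 8, 11, 0, the best is 11 at M. Subgame-perfect outcome: (M, Z) with payoffs (11, 8).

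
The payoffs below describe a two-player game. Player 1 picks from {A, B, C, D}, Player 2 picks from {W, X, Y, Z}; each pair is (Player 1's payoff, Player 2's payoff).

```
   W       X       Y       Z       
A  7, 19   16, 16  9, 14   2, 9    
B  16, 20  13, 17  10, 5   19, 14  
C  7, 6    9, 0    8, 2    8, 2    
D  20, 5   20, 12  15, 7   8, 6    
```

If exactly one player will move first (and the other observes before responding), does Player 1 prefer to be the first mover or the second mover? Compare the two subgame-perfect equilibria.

first

If Player 1 leads: Player 2's best replies are A→W, B→W, C→W, D→X; Player 1's induced payoffs 7, 16, 7, 20; outcome (D, X), payoffs (20, 12).
If Player 2 leads: Player 1's best replies are W→D, X→D, Y→D, Z→B; Player 2's induced payoffs 5, 12, 7, 14; outcome (B, Z), payoffs (19, 14).
Player 1 gets 20 moving first and 19 moving second, so Player 1 prefers to move first.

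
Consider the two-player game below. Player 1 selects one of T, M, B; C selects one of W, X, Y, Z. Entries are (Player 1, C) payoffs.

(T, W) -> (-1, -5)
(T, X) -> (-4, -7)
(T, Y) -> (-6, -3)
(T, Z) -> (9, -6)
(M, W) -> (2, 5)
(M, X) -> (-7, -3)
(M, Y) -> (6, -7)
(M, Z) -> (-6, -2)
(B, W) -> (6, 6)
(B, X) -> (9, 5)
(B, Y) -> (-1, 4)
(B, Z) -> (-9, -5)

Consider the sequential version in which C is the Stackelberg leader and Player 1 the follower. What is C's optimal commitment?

Backward induction with C moving first.
- W → Player 1 plays B (best of -1, 2, 6); C gets 6.
- X → Player 1 plays B (best of -4, -7, 9); C gets 5.
- Y → Player 1 plays M (best of -6, 6, -1); C gets -7.
- Z → Player 1 plays T (best of 9, -6, -9); C gets -6.
C's induced payoffs are 6, 5, -7, -6, so C commits to W. Subgame-perfect outcome: (B, W) with payoffs (6, 6).

W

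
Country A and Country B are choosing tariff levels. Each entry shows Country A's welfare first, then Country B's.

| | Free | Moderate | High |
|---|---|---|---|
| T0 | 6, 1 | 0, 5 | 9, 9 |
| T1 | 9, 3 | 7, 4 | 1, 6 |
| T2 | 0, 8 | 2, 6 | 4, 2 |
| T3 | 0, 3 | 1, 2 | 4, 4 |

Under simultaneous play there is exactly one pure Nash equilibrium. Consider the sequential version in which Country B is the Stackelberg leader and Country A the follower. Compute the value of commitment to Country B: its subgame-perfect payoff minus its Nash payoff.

0

Country A best-responds to each possible Country B move:
- Free: BR = T1, leader payoff 3.
- Moderate: BR = T1, leader payoff 4.
- High: BR = T0, leader payoff 9.
Among 3, 4, 9, the best is 9 at High. Subgame-perfect outcome: (T0, High) with payoffs (9, 9).
For the simultaneous game, intersect best replies.
Country A's best replies: Free→T1; Moderate→T1; High→T0.
Country B's best replies: T0→High; T1→High; T2→Free; T3→High.
The unique mutual best reply is (T0, High), giving (9, 9).
Country B's commitment gain: 9 − 9 = 0.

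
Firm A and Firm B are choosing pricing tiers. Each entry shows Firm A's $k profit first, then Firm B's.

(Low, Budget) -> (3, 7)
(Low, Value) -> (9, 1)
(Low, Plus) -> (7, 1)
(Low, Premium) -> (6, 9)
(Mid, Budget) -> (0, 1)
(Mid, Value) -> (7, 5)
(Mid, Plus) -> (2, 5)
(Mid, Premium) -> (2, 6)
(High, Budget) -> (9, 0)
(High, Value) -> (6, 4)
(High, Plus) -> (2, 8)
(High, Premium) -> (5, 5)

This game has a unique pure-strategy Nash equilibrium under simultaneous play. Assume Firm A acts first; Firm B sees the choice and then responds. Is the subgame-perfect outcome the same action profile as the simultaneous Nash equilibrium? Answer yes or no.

Solve by backward induction (Firm A leads).
- Low → Firm B plays Premium (best of 7, 1, 1, 9); Firm A gets 6.
- Mid → Firm B plays Premium (best of 1, 5, 5, 6); Firm A gets 2.
- High → Firm B plays Plus (best of 0, 4, 8, 5); Firm A gets 2.
Maximizing over 6, 2, 2, Firm A chooses Low. Subgame-perfect outcome: (Low, Premium) with payoffs (6, 9).
Now find the simultaneous Nash equilibrium.
Firm A's best replies: Budget→High; Value→Low; Plus→Low; Premium→Low.
Firm B's best replies: Low→Premium; Mid→Premium; High→Plus.
Only (Low, Premium) has each player best-responding; Nash payoffs (6, 9).
Sequential outcome (Low, Premium) coincides with the Nash profile (Low, Premium).

yes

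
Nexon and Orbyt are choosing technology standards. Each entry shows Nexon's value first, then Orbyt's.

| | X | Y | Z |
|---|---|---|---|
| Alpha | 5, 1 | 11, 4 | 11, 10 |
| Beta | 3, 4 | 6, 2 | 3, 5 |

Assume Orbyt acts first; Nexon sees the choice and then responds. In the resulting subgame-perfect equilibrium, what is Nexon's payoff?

11

Backward induction with Orbyt moving first.
- X → Nexon plays Alpha (best of 5, 3); Orbyt gets 1.
- Y → Nexon plays Alpha (best of 11, 6); Orbyt gets 4.
- Z → Nexon plays Alpha (best of 11, 3); Orbyt gets 10.
Maximizing over 1, 4, 10, Orbyt chooses Z. Subgame-perfect outcome: (Alpha, Z) with payoffs (11, 10).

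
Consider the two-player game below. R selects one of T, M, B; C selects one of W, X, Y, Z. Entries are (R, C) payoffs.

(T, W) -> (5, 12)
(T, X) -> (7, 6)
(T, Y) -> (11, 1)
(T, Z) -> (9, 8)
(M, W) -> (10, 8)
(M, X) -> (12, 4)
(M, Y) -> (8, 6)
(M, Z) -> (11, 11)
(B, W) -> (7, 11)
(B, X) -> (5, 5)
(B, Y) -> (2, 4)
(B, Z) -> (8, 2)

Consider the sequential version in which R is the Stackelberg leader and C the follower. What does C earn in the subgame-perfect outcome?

11

Work backward from C's decision.
- T: BR = W, leader payoff 5.
- M: BR = Z, leader payoff 11.
- B: BR = W, leader payoff 7.
Maximizing over 5, 11, 7, R chooses M. Subgame-perfect outcome: (M, Z) with payoffs (11, 11).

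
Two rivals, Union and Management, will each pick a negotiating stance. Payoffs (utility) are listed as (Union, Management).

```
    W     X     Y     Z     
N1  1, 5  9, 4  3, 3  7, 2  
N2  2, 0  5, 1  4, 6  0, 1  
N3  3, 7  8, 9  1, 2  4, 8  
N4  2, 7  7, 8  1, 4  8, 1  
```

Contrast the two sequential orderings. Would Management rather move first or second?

second

If Union leads: Management's best replies are N1→W, N2→Y, N3→X, N4→X; Union's induced payoffs 1, 4, 8, 7; outcome (N3, X), payoffs (8, 9).
If Management leads: Union's best replies are W→N3, X→N1, Y→N2, Z→N4; Management's induced payoffs 7, 4, 6, 1; outcome (N3, W), payoffs (3, 7).
Management gets 7 moving first and 9 moving second, so Management prefers to move second.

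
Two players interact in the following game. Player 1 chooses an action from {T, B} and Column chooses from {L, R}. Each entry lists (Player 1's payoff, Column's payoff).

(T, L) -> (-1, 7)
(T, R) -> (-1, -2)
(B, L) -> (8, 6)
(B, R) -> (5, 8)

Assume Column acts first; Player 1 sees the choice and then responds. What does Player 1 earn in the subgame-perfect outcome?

Work backward from Player 1's decision.
- L → Player 1 plays B (best of -1, 8); Column gets 6.
- R → Player 1 plays B (best of -1, 5); Column gets 8.
Among 6, 8, the best is 8 at R. Subgame-perfect outcome: (B, R) with payoffs (5, 8).

5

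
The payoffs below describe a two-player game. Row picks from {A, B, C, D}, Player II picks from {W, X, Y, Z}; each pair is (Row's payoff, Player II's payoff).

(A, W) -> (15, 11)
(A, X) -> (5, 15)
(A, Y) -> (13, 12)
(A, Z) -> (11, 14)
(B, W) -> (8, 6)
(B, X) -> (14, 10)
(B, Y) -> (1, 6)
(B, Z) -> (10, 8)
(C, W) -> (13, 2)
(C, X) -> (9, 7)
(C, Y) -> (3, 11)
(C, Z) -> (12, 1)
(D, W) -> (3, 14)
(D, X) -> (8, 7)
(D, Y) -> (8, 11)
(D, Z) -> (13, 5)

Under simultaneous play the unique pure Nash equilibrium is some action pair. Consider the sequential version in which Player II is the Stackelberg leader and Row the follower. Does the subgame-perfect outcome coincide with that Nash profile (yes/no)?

Work backward from Row's decision.
- W: Row compares 15, 8, 13, 3 and picks A; Player II would get 11.
- X: Row compares 5, 14, 9, 8 and picks B; Player II would get 10.
- Y: Row compares 13, 1, 3, 8 and picks A; Player II would get 12.
- Z: Row compares 11, 10, 12, 13 and picks D; Player II would get 5.
Among 11, 10, 12, 5, the best is 12 at Y. Subgame-perfect outcome: (A, Y) with payoffs (13, 12).
Now find the simultaneous Nash equilibrium.
Row's best replies: W→A; X→B; Y→A; Z→D.
Player II's best replies: A→X; B→X; C→Y; D→W.
The unique mutual best reply is (B, X), giving (14, 10).
Sequential outcome (A, Y) differs from the Nash profile (B, X).

no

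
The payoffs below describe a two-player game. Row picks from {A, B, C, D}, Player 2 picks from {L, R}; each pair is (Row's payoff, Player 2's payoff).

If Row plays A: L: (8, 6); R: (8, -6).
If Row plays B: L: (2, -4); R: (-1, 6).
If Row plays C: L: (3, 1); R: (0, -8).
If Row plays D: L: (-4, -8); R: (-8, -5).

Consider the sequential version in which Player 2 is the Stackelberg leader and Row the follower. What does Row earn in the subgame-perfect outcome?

Work backward from Row's decision.
- L: Row compares 8, 2, 3, -4 and picks A; Player 2 would get 6.
- R: Row compares 8, -1, 0, -8 and picks A; Player 2 would get -6.
Player 2's induced payoffs are 6, -6, so Player 2 commits to L. Subgame-perfect outcome: (A, L) with payoffs (8, 6).

8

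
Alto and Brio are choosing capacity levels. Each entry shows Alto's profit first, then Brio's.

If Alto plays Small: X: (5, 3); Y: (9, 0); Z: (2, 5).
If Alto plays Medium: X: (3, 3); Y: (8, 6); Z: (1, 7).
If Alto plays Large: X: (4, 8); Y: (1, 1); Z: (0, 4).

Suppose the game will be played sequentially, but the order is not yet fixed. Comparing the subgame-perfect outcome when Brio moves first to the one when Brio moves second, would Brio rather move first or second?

If Alto leads: Brio's best replies are Small→Z, Medium→Z, Large→X; Alto's induced payoffs 2, 1, 4; outcome (Large, X), payoffs (4, 8).
If Brio leads: Alto's best replies are X→Small, Y→Small, Z→Small; Brio's induced payoffs 3, 0, 5; outcome (Small, Z), payoffs (2, 5).
Brio gets 5 moving first and 8 moving second, so Brio prefers to move second.

second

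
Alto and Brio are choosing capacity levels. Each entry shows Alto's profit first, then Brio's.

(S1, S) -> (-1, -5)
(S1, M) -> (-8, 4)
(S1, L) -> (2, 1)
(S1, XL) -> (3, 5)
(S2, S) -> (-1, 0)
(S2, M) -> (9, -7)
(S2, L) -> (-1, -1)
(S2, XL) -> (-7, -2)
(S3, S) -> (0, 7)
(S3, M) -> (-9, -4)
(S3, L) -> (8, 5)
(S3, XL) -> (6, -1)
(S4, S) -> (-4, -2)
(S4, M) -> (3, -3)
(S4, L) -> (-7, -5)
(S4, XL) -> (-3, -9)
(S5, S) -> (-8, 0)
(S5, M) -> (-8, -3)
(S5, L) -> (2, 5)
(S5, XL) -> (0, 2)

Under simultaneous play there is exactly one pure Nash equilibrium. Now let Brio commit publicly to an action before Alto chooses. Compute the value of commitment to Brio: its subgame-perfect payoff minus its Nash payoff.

Work backward from Alto's decision.
- S → Alto plays S3 (best of -1, -1, 0, -4, -8); Brio gets 7.
- M → Alto plays S2 (best of -8, 9, -9, 3, -8); Brio gets -7.
- L → Alto plays S3 (best of 2, -1, 8, -7, 2); Brio gets 5.
- XL → Alto plays S3 (best of 3, -7, 6, -3, 0); Brio gets -1.
Among 7, -7, 5, -1, the best is 7 at S. Subgame-perfect outcome: (S3, S) with payoffs (0, 7).
Now find the simultaneous Nash equilibrium.
Alto's best replies: S→S3; M→S2; L→S3; XL→S3.
Brio's best replies: S1→XL; S2→S; S3→S; S4→S; S5→L.
Only (S3, S) has each player best-responding; Nash payoffs (0, 7).
Brio's commitment gain: 7 − 7 = 0.

0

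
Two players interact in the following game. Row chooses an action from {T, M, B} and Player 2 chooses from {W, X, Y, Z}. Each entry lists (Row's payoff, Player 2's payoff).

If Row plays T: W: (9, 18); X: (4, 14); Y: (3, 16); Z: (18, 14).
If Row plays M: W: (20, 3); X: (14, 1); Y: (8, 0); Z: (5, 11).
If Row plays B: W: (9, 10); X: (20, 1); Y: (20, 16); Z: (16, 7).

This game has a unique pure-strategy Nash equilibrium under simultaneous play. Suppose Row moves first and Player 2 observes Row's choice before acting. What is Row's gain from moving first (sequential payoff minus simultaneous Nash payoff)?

Work backward from Player 2's decision.
- T: Player 2 compares 18, 14, 16, 14 and picks W; Row would get 9.
- M: Player 2 compares 3, 1, 0, 11 and picks Z; Row would get 5.
- B: Player 2 compares 10, 1, 16, 7 and picks Y; Row would get 20.
Maximizing over 9, 5, 20, Row chooses B. Subgame-perfect outcome: (B, Y) with payoffs (20, 16).
Under simultaneous play:
Row's best replies: W→M; X→B; Y→B; Z→T.
Player 2's best replies: T→W; M→Z; B→Y.
Only (B, Y) has each player best-responding; Nash payoffs (20, 16).
Row's commitment gain: 20 − 20 = 0.

0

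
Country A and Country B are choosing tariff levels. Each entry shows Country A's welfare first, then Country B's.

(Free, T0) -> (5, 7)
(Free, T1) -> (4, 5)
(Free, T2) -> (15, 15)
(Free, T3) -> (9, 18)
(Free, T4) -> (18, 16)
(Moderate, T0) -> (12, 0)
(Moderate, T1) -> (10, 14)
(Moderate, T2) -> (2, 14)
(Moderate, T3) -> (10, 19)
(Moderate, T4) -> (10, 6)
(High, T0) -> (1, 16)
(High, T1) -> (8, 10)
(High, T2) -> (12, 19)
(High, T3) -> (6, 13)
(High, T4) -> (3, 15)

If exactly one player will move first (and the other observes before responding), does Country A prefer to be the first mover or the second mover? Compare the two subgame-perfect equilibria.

If Country A leads: Country B's best replies are Free→T3, Moderate→T3, High→T2; Country A's induced payoffs 9, 10, 12; outcome (High, T2), payoffs (12, 19).
If Country B leads: Country A's best replies are T0→Moderate, T1→Moderate, T2→Free, T3→Moderate, T4→Free; Country B's induced payoffs 0, 14, 15, 19, 16; outcome (Moderate, T3), payoffs (10, 19).
Country A gets 12 moving first and 10 moving second, so Country A prefers to move first.

first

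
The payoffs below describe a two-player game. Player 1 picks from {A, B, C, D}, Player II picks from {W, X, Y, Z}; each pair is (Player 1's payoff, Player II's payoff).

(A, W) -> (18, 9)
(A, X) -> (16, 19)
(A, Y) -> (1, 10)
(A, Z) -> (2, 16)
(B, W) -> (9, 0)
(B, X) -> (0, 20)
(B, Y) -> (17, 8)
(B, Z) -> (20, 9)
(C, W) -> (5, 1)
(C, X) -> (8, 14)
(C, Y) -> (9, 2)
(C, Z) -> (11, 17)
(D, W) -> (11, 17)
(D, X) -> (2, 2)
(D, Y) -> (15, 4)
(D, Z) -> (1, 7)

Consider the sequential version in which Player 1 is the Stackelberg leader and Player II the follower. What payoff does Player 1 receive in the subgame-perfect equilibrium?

16

Solve by backward induction (Player 1 leads).
- A: BR = X, leader payoff 16.
- B: BR = X, leader payoff 0.
- C: BR = Z, leader payoff 11.
- D: BR = W, leader payoff 11.
Maximizing over 16, 0, 11, 11, Player 1 chooses A. Subgame-perfect outcome: (A, X) with payoffs (16, 19).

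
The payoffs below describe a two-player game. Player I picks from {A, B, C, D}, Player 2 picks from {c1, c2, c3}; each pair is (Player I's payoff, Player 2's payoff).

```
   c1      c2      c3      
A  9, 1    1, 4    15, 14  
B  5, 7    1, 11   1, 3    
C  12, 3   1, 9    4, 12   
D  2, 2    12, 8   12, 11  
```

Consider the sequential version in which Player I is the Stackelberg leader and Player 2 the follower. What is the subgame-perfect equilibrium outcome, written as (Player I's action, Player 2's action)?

Work backward from Player 2's decision.
- A: BR = c3, leader payoff 15.
- B: BR = c2, leader payoff 1.
- C: BR = c3, leader payoff 4.
- D: BR = c3, leader payoff 12.
Maximizing over 15, 1, 4, 12, Player I chooses A. Subgame-perfect outcome: (A, c3) with payoffs (15, 14).

(A, c3)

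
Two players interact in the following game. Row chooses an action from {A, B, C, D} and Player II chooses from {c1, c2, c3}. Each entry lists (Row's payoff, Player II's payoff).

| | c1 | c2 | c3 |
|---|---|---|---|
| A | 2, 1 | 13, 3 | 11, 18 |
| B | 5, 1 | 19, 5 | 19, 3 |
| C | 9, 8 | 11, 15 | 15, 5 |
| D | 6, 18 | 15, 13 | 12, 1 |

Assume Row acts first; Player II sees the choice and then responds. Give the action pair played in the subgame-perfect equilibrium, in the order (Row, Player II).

(B, c2)

Backward induction with Row moving first.
- A → Player II plays c3 (best of 1, 3, 18); Row gets 11.
- B → Player II plays c2 (best of 1, 5, 3); Row gets 19.
- C → Player II plays c2 (best of 8, 15, 5); Row gets 11.
- D → Player II plays c1 (best of 18, 13, 1); Row gets 6.
Row's induced payoffs are 11, 19, 11, 6, so Row commits to B. Subgame-perfect outcome: (B, c2) with payoffs (19, 5).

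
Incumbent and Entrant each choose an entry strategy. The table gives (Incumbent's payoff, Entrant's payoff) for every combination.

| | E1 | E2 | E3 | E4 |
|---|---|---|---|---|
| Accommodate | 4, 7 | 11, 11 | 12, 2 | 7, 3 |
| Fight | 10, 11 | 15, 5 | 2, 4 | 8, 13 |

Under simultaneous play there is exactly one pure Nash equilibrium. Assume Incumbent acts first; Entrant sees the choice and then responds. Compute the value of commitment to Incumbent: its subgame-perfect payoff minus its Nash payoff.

3

Backward induction with Incumbent moving first.
- Accommodate: BR = E2, leader payoff 11.
- Fight: BR = E4, leader payoff 8.
Among 11, 8, the best is 11 at Accommodate. Subgame-perfect outcome: (Accommodate, E2) with payoffs (11, 11).
For the simultaneous game, intersect best replies.
Incumbent's best replies: E1→Fight; E2→Fight; E3→Accommodate; E4→Fight.
Entrant's best replies: Accommodate→E2; Fight→E4.
Only (Fight, E4) has each player best-responding; Nash payoffs (8, 13).
Incumbent's commitment gain: 11 − 8 = 3.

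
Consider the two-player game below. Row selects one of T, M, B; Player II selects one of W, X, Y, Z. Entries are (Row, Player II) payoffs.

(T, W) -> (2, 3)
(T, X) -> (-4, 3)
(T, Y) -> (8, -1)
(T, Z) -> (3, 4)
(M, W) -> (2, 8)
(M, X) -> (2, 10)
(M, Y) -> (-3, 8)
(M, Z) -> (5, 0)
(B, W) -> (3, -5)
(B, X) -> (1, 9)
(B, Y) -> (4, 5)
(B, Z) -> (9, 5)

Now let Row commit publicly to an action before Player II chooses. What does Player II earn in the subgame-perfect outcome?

Player II best-responds to each possible Row move:
- T: BR = Z, leader payoff 3.
- M: BR = X, leader payoff 2.
- B: BR = X, leader payoff 1.
Row's induced payoffs are 3, 2, 1, so Row commits to T. Subgame-perfect outcome: (T, Z) with payoffs (3, 4).

4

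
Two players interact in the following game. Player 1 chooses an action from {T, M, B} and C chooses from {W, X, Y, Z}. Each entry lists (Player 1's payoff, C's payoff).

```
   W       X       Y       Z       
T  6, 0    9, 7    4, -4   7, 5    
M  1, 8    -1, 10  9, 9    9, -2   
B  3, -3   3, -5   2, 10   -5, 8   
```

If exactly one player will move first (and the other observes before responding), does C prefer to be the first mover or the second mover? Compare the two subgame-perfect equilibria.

If Player 1 leads: C's best replies are T→X, M→X, B→Y; Player 1's induced payoffs 9, -1, 2; outcome (T, X), payoffs (9, 7).
If C leads: Player 1's best replies are W→T, X→T, Y→M, Z→M; C's induced payoffs 0, 7, 9, -2; outcome (M, Y), payoffs (9, 9).
C gets 9 moving first and 7 moving second, so C prefers to move first.

first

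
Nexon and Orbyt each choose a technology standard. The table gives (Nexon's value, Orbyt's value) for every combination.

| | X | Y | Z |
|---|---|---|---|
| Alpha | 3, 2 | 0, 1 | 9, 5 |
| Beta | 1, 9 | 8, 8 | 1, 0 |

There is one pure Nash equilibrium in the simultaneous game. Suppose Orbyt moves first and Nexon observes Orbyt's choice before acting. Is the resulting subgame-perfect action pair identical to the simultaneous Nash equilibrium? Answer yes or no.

Work backward from Nexon's decision.
- X: BR = Alpha, leader payoff 2.
- Y: BR = Beta, leader payoff 8.
- Z: BR = Alpha, leader payoff 5.
Among 2, 8, 5, the best is 8 at Y. Subgame-perfect outcome: (Beta, Y) with payoffs (8, 8).
For the simultaneous game, intersect best replies.
Nexon's best replies: X→Alpha; Y→Beta; Z→Alpha.
Orbyt's best replies: Alpha→Z; Beta→X.
Only (Alpha, Z) has each player best-responding; Nash payoffs (9, 5).
Sequential outcome (Beta, Y) differs from the Nash profile (Alpha, Z).

no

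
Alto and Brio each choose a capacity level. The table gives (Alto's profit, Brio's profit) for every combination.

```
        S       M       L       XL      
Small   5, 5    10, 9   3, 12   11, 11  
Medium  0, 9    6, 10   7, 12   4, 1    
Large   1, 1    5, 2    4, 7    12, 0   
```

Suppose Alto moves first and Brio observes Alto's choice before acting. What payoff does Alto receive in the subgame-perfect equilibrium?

7

Solve by backward induction (Alto leads).
- Small: BR = L, leader payoff 3.
- Medium: BR = L, leader payoff 7.
- Large: BR = L, leader payoff 4.
Alto's induced payoffs are 3, 7, 4, so Alto commits to Medium. Subgame-perfect outcome: (Medium, L) with payoffs (7, 12).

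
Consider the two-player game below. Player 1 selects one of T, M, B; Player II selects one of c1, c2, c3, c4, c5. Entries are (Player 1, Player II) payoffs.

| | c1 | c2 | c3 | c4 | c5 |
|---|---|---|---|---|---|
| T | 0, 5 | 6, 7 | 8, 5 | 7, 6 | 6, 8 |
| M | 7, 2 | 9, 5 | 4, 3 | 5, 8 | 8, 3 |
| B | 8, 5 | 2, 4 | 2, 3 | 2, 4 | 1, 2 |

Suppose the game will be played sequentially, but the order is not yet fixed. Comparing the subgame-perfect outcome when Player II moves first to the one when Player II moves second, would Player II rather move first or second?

If Player 1 leads: Player II's best replies are T→c5, M→c4, B→c1; Player 1's induced payoffs 6, 5, 8; outcome (B, c1), payoffs (8, 5).
If Player II leads: Player 1's best replies are c1→B, c2→M, c3→T, c4→T, c5→M; Player II's induced payoffs 5, 5, 5, 6, 3; outcome (T, c4), payoffs (7, 6).
Player II gets 6 moving first and 5 moving second, so Player II prefers to move first.

first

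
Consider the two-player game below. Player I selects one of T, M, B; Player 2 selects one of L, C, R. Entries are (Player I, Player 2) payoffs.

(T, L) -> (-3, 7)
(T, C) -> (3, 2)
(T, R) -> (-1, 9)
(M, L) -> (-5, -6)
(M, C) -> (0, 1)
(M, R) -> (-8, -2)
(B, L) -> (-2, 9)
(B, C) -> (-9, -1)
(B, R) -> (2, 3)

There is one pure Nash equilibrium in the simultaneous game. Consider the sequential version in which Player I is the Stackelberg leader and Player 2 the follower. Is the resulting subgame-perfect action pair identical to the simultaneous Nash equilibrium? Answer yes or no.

no

Work backward from Player 2's decision.
- T: BR = R, leader payoff -1.
- M: BR = C, leader payoff 0.
- B: BR = L, leader payoff -2.
Maximizing over -1, 0, -2, Player I chooses M. Subgame-perfect outcome: (M, C) with payoffs (0, 1).
For the simultaneous game, intersect best replies.
Player I's best replies: L→B; C→T; R→B.
Player 2's best replies: T→R; M→C; B→L.
The unique mutual best reply is (B, L), giving (-2, 9).
Sequential outcome (M, C) differs from the Nash profile (B, L).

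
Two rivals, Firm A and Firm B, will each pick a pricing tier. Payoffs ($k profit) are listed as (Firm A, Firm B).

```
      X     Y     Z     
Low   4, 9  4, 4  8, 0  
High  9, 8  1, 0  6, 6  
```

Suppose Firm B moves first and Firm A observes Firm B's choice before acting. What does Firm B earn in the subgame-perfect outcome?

Firm A best-responds to each possible Firm B move:
- X: Firm A compares 4, 9 and picks High; Firm B would get 8.
- Y: Firm A compares 4, 1 and picks Low; Firm B would get 4.
- Z: Firm A compares 8, 6 and picks Low; Firm B would get 0.
Among 8, 4, 0, the best is 8 at X. Subgame-perfect outcome: (High, X) with payoffs (9, 8).

8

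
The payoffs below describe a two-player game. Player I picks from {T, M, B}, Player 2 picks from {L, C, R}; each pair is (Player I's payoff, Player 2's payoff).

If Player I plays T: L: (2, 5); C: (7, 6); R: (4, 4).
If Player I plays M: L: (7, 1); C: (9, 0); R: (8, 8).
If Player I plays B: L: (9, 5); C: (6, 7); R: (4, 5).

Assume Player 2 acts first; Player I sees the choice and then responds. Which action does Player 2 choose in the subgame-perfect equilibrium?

Solve by backward induction (Player 2 leads).
- L: Player I compares 2, 7, 9 and picks B; Player 2 would get 5.
- C: Player I compares 7, 9, 6 and picks M; Player 2 would get 0.
- R: Player I compares 4, 8, 4 and picks M; Player 2 would get 8.
Player 2's induced payoffs are 5, 0, 8, so Player 2 commits to R. Subgame-perfect outcome: (M, R) with payoffs (8, 8).

R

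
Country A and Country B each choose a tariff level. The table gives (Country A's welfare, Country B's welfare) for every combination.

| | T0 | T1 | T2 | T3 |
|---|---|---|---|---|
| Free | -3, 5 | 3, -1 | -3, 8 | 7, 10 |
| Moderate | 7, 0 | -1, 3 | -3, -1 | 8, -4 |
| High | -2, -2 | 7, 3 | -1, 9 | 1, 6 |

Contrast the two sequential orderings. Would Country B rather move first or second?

If Country A leads: Country B's best replies are Free→T3, Moderate→T1, High→T2; Country A's induced payoffs 7, -1, -1; outcome (Free, T3), payoffs (7, 10).
If Country B leads: Country A's best replies are T0→Moderate, T1→High, T2→High, T3→Moderate; Country B's induced payoffs 0, 3, 9, -4; outcome (High, T2), payoffs (-1, 9).
Country B gets 9 moving first and 10 moving second, so Country B prefers to move second.

second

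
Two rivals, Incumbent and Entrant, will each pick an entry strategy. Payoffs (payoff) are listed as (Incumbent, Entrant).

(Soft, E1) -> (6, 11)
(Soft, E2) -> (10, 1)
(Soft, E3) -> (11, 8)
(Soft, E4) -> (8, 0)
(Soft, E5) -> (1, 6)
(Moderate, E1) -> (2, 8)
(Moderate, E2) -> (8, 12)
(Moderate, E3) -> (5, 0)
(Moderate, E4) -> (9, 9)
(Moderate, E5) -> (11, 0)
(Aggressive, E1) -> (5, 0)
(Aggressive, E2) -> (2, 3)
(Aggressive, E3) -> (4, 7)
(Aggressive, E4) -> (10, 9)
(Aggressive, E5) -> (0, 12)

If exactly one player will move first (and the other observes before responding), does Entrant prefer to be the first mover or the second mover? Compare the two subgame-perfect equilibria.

second

If Incumbent leads: Entrant's best replies are Soft→E1, Moderate→E2, Aggressive→E5; Incumbent's induced payoffs 6, 8, 0; outcome (Moderate, E2), payoffs (8, 12).
If Entrant leads: Incumbent's best replies are E1→Soft, E2→Soft, E3→Soft, E4→Aggressive, E5→Moderate; Entrant's induced payoffs 11, 1, 8, 9, 0; outcome (Soft, E1), payoffs (6, 11).
Entrant gets 11 moving first and 12 moving second, so Entrant prefers to move second.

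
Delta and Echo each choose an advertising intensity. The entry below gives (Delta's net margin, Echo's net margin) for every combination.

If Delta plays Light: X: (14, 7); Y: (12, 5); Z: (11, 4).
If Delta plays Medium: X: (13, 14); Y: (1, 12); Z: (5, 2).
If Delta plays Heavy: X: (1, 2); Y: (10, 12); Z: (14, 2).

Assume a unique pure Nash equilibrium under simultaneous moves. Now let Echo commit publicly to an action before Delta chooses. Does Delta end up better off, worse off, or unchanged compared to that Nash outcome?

unchanged

Solve by backward induction (Echo leads).
- X → Delta plays Light (best of 14, 13, 1); Echo gets 7.
- Y → Delta plays Light (best of 12, 1, 10); Echo gets 5.
- Z → Delta plays Heavy (best of 11, 5, 14); Echo gets 2.
Among 7, 5, 2, the best is 7 at X. Subgame-perfect outcome: (Light, X) with payoffs (14, 7).
For the simultaneous game, intersect best replies.
Delta's best replies: X→Light; Y→Light; Z→Heavy.
Echo's best replies: Light→X; Medium→X; Heavy→Y.
The unique mutual best reply is (Light, X), giving (14, 7).
Delta earns 14 sequentially versus 14 at the Nash outcome: unchanged.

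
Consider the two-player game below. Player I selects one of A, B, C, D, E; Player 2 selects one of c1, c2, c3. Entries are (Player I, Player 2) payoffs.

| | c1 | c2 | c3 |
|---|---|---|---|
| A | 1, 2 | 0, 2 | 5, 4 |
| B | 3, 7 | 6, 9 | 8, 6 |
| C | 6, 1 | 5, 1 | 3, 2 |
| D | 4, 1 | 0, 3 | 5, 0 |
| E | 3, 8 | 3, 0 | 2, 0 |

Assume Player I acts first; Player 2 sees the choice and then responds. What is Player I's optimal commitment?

Backward induction with Player I moving first.
- A → Player 2 plays c3 (best of 2, 2, 4); Player I gets 5.
- B → Player 2 plays c2 (best of 7, 9, 6); Player I gets 6.
- C → Player 2 plays c3 (best of 1, 1, 2); Player I gets 3.
- D → Player 2 plays c2 (best of 1, 3, 0); Player I gets 0.
- E → Player 2 plays c1 (best of 8, 0, 0); Player I gets 3.
Player I's induced payoffs are 5, 6, 3, 0, 3, so Player I commits to B. Subgame-perfect outcome: (B, c2) with payoffs (6, 9).

B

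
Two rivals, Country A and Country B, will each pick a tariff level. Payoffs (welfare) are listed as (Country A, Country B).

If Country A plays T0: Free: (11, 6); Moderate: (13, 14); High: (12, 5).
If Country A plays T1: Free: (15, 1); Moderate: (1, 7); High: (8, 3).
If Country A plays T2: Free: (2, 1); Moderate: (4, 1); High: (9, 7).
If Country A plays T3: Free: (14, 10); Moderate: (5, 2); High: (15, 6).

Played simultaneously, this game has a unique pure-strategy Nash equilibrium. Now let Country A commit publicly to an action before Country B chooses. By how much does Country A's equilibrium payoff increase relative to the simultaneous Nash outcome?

Solve by backward induction (Country A leads).
- T0 → Country B plays Moderate (best of 6, 14, 5); Country A gets 13.
- T1 → Country B plays Moderate (best of 1, 7, 3); Country A gets 1.
- T2 → Country B plays High (best of 1, 1, 7); Country A gets 9.
- T3 → Country B plays Free (best of 10, 2, 6); Country A gets 14.
Among 13, 1, 9, 14, the best is 14 at T3. Subgame-perfect outcome: (T3, Free) with payoffs (14, 10).
For the simultaneous game, intersect best replies.
Country A's best replies: Free→T1; Moderate→T0; High→T3.
Country B's best replies: T0→Moderate; T1→Moderate; T2→High; T3→Free.
Only (T0, Moderate) has each player best-responding; Nash payoffs (13, 14).
Country A's commitment gain: 14 − 13 = 1.

1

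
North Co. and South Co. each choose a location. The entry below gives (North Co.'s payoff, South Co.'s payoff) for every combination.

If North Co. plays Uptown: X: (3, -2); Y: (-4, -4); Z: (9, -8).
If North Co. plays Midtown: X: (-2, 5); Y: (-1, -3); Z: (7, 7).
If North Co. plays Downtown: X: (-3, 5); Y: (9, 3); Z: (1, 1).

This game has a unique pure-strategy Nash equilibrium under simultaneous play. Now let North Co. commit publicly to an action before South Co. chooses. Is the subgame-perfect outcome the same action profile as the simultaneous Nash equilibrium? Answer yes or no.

Work backward from South Co.'s decision.
- Uptown → South Co. plays X (best of -2, -4, -8); North Co. gets 3.
- Midtown → South Co. plays Z (best of 5, -3, 7); North Co. gets 7.
- Downtown → South Co. plays X (best of 5, 3, 1); North Co. gets -3.
Maximizing over 3, 7, -3, North Co. chooses Midtown. Subgame-perfect outcome: (Midtown, Z) with payoffs (7, 7).
For the simultaneous game, intersect best replies.
North Co.'s best replies: X→Uptown; Y→Downtown; Z→Uptown.
South Co.'s best replies: Uptown→X; Midtown→Z; Downtown→X.
Only (Uptown, X) has each player best-responding; Nash payoffs (3, -2).
Sequential outcome (Midtown, Z) differs from the Nash profile (Uptown, X).

no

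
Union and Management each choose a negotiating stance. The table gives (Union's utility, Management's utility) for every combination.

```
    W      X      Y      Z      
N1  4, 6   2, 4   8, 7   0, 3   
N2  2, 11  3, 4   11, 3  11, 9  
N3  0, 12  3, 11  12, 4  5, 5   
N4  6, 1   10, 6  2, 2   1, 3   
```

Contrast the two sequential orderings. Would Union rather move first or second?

If Union leads: Management's best replies are N1→Y, N2→W, N3→W, N4→X; Union's induced payoffs 8, 2, 0, 10; outcome (N4, X), payoffs (10, 6).
If Management leads: Union's best replies are W→N4, X→N4, Y→N3, Z→N2; Management's induced payoffs 1, 6, 4, 9; outcome (N2, Z), payoffs (11, 9).
Union gets 10 moving first and 11 moving second, so Union prefers to move second.

second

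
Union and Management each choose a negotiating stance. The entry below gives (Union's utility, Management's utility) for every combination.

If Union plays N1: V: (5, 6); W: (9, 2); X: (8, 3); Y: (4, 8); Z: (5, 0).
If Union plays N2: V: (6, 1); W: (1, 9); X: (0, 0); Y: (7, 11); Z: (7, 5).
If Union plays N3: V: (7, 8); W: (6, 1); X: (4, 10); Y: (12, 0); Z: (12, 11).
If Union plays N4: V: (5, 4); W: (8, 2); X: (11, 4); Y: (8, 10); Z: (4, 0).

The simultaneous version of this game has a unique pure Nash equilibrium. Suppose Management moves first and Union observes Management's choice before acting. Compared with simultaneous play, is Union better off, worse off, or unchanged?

unchanged

Work backward from Union's decision.
- V: BR = N3, leader payoff 8.
- W: BR = N1, leader payoff 2.
- X: BR = N4, leader payoff 4.
- Y: BR = N3, leader payoff 0.
- Z: BR = N3, leader payoff 11.
Among 8, 2, 4, 0, 11, the best is 11 at Z. Subgame-perfect outcome: (N3, Z) with payoffs (12, 11).
For the simultaneous game, intersect best replies.
Union's best replies: V→N3; W→N1; X→N4; Y→N3; Z→N3.
Management's best replies: N1→Y; N2→Y; N3→Z; N4→Y.
Only (N3, Z) has each player best-responding; Nash payoffs (12, 11).
Union earns 12 sequentially versus 12 at the Nash outcome: unchanged.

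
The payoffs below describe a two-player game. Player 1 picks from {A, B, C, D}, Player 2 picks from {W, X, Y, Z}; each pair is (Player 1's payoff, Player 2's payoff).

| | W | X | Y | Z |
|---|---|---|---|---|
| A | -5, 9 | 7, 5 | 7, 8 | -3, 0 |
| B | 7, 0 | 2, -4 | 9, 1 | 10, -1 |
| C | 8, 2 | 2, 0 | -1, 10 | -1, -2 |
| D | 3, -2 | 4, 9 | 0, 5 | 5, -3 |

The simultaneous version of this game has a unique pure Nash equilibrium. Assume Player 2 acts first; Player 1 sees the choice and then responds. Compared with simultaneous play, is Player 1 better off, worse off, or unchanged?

worse off

Solve by backward induction (Player 2 leads).
- W: BR = C, leader payoff 2.
- X: BR = A, leader payoff 5.
- Y: BR = B, leader payoff 1.
- Z: BR = B, leader payoff -1.
Maximizing over 2, 5, 1, -1, Player 2 chooses X. Subgame-perfect outcome: (A, X) with payoffs (7, 5).
Now find the simultaneous Nash equilibrium.
Player 1's best replies: W→C; X→A; Y→B; Z→B.
Player 2's best replies: A→W; B→Y; C→Y; D→X.
The unique mutual best reply is (B, Y), giving (9, 1).
Player 1 earns 7 sequentially versus 9 at the Nash outcome: worse off.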